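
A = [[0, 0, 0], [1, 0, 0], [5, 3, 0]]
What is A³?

A is strictly triangular, hence nilpotent: A³ = 0, so A³ = 0.

[[0, 0, 0], [0, 0, 0], [0, 0, 0]]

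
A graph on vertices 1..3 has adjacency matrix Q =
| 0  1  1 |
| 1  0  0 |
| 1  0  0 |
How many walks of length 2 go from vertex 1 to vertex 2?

The number of length-2 walks from vertex 1 to vertex 2 is entry (1,2) of Q², where Q is the adjacency matrix.
Q² = [[2, 0, 0], [0, 1, 1], [0, 1, 1]]

0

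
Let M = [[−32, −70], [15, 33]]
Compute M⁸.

[[−37574, −88270], [18915, 44391]]

tr M = 1 and det M = −6, so the characteristic polynomial is λ² − (1)λ + (−6) with roots 3 and −2.
Eigenvectors give P = [[2, −7], [−1, 3]] with P⁻¹ = [[−3, −7], [−1, −2]], and M = P·diag(3, −2)·P⁻¹.
Then M⁸ = P·diag(6561, 256)·P⁻¹ = [[13122, −1792], [−6561, 768]] · [[−3, −7], [−1, −2]] = [[−37574, −88270], [18915, 44391]].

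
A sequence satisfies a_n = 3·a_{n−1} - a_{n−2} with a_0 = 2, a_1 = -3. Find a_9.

With companion matrix M = [[3, -1], [1, 0]], [a_n, a_{n−1}]ᵀ = M·[a_{n−1}, a_{n−2}]ᵀ, so [a_9, a_8]ᵀ = M⁸·[a_1, a_0]ᵀ.
M⁸ = [[2584, -987], [987, -377]], giving [a_9, a_8]ᵀ = [[-9726], [-3715]].

-9726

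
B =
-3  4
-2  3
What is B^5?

[[-3, 4], [-2, 3]]

B² = I (check: tr B = 0 and det B = -1), so B^5 = B since 5 is odd.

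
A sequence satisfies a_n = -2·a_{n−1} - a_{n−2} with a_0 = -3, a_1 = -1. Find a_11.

-41

With companion matrix T = [[-2, -1], [1, 0]], [a_n, a_{n−1}]ᵀ = T·[a_{n−1}, a_{n−2}]ᵀ, so [a_11, a_10]ᵀ = T¹⁰·[a_1, a_0]ᵀ.
T¹⁰ = [[11, 10], [-10, -9]], giving [a_11, a_10]ᵀ = [[-41], [37]].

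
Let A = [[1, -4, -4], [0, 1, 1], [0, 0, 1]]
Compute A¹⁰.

A = I + N where N = [[0, -4, -4], [0, 0, 1], [0, 0, 0]] is strictly upper-triangular, so N³ = 0.
(I + N)¹⁰ = I + 10·N + 45·N² = [[1, -40, -220], [0, 1, 10], [0, 0, 1]].

[[1, -40, -220], [0, 1, 10], [0, 0, 1]]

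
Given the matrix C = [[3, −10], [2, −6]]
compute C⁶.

[[−251, 630], [−126, 316]]

tr C = −3 and det C = 2, so the characteristic polynomial is λ² − (−3)λ + (2) with roots −1 and −2.
Eigenvectors give P = [[5, 2], [2, 1]] with P⁻¹ = [[1, −2], [−2, 5]], and C = P·diag(−1, −2)·P⁻¹.
Then C⁶ = P·diag(1, 64)·P⁻¹ = [[5, 128], [2, 64]] · [[1, −2], [−2, 5]] = [[−251, 630], [−126, 316]].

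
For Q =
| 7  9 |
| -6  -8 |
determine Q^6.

[[-125, -189], [126, 190]]

tr Q = -1 and det Q = -2, so the characteristic polynomial is λ² − (-1)λ + (-2) with roots 1 and -2.
Eigenvectors give P = [[-3, 1], [2, -1]] with P⁻¹ = [[-1, -1], [-2, -3]], and Q = P·diag(1, -2)·P⁻¹.
Then Q^6 = P·diag(1, 64)·P⁻¹ = [[-3, 64], [2, -64]] · [[-1, -1], [-2, -3]] = [[-125, -189], [126, 190]].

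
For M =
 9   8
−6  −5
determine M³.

[[105, 104], [−78, −77]]

tr M = 4 and det M = 3, so the characteristic polynomial is λ² − (4)λ + (3) with roots 3 and 1.
Eigenvectors give P = [[4, −1], [−3, 1]] with P⁻¹ = [[1, 1], [3, 4]], and M = P·diag(3, 1)·P⁻¹.
Then M³ = P·diag(27, 1)·P⁻¹ = [[108, −1], [−81, 1]] · [[1, 1], [3, 4]] = [[105, 104], [−78, −77]].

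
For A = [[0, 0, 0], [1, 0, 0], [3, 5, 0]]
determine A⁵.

A is strictly triangular, hence nilpotent: A³ = 0, so A⁵ = 0.

[[0, 0, 0], [0, 0, 0], [0, 0, 0]]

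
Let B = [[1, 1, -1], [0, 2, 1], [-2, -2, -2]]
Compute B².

[[3, 5, 2], [-2, 2, 0], [2, -2, 4]]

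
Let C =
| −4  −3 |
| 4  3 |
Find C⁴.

C² = [[4, 3], [−4, −3]]
C³ = [[−4, −3], [4, 3]]
C⁴ = [[4, 3], [−4, −3]]

[[4, 3], [−4, −3]]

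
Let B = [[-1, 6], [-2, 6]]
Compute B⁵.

tr B = 5 and det B = 6, so the characteristic polynomial is λ² − (5)λ + (6) with roots 2 and 3.
Eigenvectors give P = [[2, -3], [1, -2]] with P⁻¹ = [[2, -3], [1, -2]], and B = P·diag(2, 3)·P⁻¹.
Then B⁵ = P·diag(32, 243)·P⁻¹ = [[64, -729], [32, -486]] · [[2, -3], [1, -2]] = [[-601, 1266], [-422, 876]].

[[-601, 1266], [-422, 876]]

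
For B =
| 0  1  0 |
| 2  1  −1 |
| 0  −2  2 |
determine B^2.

[[2, 1, −1], [2, 5, −3], [−4, −6, 6]]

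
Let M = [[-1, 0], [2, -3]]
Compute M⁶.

tr M = -4 and det M = 3, so the characteristic polynomial is λ² − (-4)λ + (3) with roots -1 and -3.
Eigenvectors give P = [[1, 0], [1, 1]] with P⁻¹ = [[1, 0], [-1, 1]], and M = P·diag(-1, -3)·P⁻¹.
Then M⁶ = P·diag(1, 729)·P⁻¹ = [[1, 0], [1, 729]] · [[1, 0], [-1, 1]] = [[1, 0], [-728, 729]].

[[1, 0], [-728, 729]]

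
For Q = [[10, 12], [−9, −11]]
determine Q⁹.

tr Q = −1 and det Q = −2, so the characteristic polynomial is λ² − (−1)λ + (−2) with roots −2 and 1.
Eigenvectors give P = [[1, −4], [−1, 3]] with P⁻¹ = [[−3, −4], [−1, −1]], and Q = P·diag(−2, 1)·P⁻¹.
Then Q⁹ = P·diag(−512, 1)·P⁻¹ = [[−512, −4], [512, 3]] · [[−3, −4], [−1, −1]] = [[1540, 2052], [−1539, −2051]].

[[1540, 2052], [−1539, −2051]]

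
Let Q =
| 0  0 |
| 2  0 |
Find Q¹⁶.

Q is strictly triangular, hence nilpotent: Q² = 0, so Q¹⁶ = 0.

[[0, 0], [0, 0]]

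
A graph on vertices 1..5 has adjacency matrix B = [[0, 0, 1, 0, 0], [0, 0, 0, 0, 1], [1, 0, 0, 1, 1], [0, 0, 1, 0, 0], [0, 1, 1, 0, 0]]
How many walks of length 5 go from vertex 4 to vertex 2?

The number of length-5 walks from vertex 4 to vertex 2 is entry (4,2) of B⁵, where B is the adjacency matrix.
B² = [[1, 0, 0, 1, 1], [0, 1, 1, 0, 0], [0, 1, 3, 0, 0], [1, 0, 0, 1, 1], [1, 0, 0, 1, 2]]
B³ = [[0, 1, 3, 0, 0], [1, 0, 0, 1, 2], [3, 0, 0, 3, 4], [0, 1, 3, 0, 0], [0, 2, 4, 0, 0]]
B⁴ = [[3, 0, 0, 3, 4], [0, 2, 4, 0, 0], [0, 4, 10, 0, 0], [3, 0, 0, 3, 4], [4, 0, 0, 4, 6]]
B⁵ = [[0, 4, 10, 0, 0], [4, 0, 0, 4, 6], [10, 0, 0, 10, 14], [0, 4, 10, 0, 0], [0, 6, 14, 0, 0]]

4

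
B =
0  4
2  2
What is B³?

B² = [[8, 8], [4, 12]]
B³ = [[16, 48], [24, 40]]

[[16, 48], [24, 40]]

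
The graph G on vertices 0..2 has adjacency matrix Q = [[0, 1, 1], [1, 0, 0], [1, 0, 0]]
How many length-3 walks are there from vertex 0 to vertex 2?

2

The number of length-3 walks from vertex 0 to vertex 2 is entry (0,2) of Q³, where Q is the adjacency matrix.
Q² = [[2, 0, 0], [0, 1, 1], [0, 1, 1]]
Q³ = [[0, 2, 2], [2, 0, 0], [2, 0, 0]]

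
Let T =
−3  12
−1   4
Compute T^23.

[[−3, 12], [−1, 4]]

T² = T (a projection; rank 1, trace 1), so T^23 = T.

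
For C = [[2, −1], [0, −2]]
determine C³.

[[8, −4], [0, −8]]

C² = [[4, 0], [0, 4]]
C³ = [[8, −4], [0, −8]]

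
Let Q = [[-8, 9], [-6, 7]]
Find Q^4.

[[46, -45], [30, -29]]

tr Q = -1 and det Q = -2, so the characteristic polynomial is λ² − (-1)λ + (-2) with roots 1 and -2.
Eigenvectors give P = [[1, 3], [1, 2]] with P⁻¹ = [[-2, 3], [1, -1]], and Q = P·diag(1, -2)·P⁻¹.
Then Q^4 = P·diag(1, 16)·P⁻¹ = [[1, 48], [1, 32]] · [[-2, 3], [1, -1]] = [[46, -45], [30, -29]].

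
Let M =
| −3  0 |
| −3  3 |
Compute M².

[[9, 0], [0, 9]]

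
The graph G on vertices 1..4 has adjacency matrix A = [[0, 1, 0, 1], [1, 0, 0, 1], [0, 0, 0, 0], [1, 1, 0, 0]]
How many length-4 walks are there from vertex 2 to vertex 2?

The number of length-4 walks from vertex 2 to vertex 2 is entry (2,2) of A⁴, where A is the adjacency matrix.
A² = [[2, 1, 0, 1], [1, 2, 0, 1], [0, 0, 0, 0], [1, 1, 0, 2]]
A³ = [[2, 3, 0, 3], [3, 2, 0, 3], [0, 0, 0, 0], [3, 3, 0, 2]]
A⁴ = [[6, 5, 0, 5], [5, 6, 0, 5], [0, 0, 0, 0], [5, 5, 0, 6]]

6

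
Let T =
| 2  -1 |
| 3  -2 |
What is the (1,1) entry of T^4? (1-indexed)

T^2 = [[1, 0], [0, 1]]
T^3 = [[2, -1], [3, -2]]
T^4 = [[1, 0], [0, 1]]

1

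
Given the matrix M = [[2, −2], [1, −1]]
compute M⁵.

[[2, −2], [1, −1]]

M² = M (a projection; rank 1, trace 1), so M⁵ = M.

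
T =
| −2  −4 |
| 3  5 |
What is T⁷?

[[−380, −508], [381, 509]]

tr T = 3 and det T = 2, so the characteristic polynomial is λ² − (3)λ + (2) with roots 1 and 2.
Eigenvectors give P = [[4, −1], [−3, 1]] with P⁻¹ = [[1, 1], [3, 4]], and T = P·diag(1, 2)·P⁻¹.
Then T⁷ = P·diag(1, 128)·P⁻¹ = [[4, −128], [−3, 128]] · [[1, 1], [3, 4]] = [[−380, −508], [381, 509]].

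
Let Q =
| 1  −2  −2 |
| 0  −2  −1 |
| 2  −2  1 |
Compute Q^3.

Q^2 = [[−3, 6, −2], [−2, 6, 1], [4, −2, −1]]
Q^3 = [[−7, −2, −2], [0, −10, −1], [2, −2, −7]]

[[−7, −2, −2], [0, −10, −1], [2, −2, −7]]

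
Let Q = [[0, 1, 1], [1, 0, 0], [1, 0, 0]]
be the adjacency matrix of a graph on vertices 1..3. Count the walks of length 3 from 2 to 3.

0

The number of length-3 walks from vertex 2 to vertex 3 is entry (2,3) of Q³, where Q is the adjacency matrix.
Q² = [[2, 0, 0], [0, 1, 1], [0, 1, 1]]
Q³ = [[0, 2, 2], [2, 0, 0], [2, 0, 0]]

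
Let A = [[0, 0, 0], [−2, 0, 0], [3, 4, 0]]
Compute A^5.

[[0, 0, 0], [0, 0, 0], [0, 0, 0]]

A is strictly triangular, hence nilpotent: A^3 = 0, so A^5 = 0.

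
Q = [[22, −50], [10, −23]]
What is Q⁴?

[[−244, 650], [−130, 341]]

tr Q = −1 and det Q = −6, so the characteristic polynomial is λ² − (−1)λ + (−6) with roots −3 and 2.
Eigenvectors give P = [[2, −5], [1, −2]] with P⁻¹ = [[−2, 5], [−1, 2]], and Q = P·diag(−3, 2)·P⁻¹.
Then Q⁴ = P·diag(81, 16)·P⁻¹ = [[162, −80], [81, −32]] · [[−2, 5], [−1, 2]] = [[−244, 650], [−130, 341]].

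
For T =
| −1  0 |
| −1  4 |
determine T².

[[1, 0], [−3, 16]]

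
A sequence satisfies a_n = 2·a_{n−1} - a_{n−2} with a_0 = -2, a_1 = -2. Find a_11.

With companion matrix B = [[2, -1], [1, 0]], [a_n, a_{n−1}]ᵀ = B·[a_{n−1}, a_{n−2}]ᵀ, so [a_11, a_10]ᵀ = B¹⁰·[a_1, a_0]ᵀ.
B¹⁰ = [[11, -10], [10, -9]], giving [a_11, a_10]ᵀ = [[-2], [-2]].

-2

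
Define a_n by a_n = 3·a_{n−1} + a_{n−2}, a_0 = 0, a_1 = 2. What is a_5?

With companion matrix Q = [[3, 1], [1, 0]], [a_n, a_{n−1}]ᵀ = Q·[a_{n−1}, a_{n−2}]ᵀ, so [a_5, a_4]ᵀ = Q^4·[a_1, a_0]ᵀ.
Q^4 = [[109, 33], [33, 10]], giving [a_5, a_4]ᵀ = [[218], [66]].

218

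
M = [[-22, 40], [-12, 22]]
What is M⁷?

tr M = 0 and det M = -4, so the characteristic polynomial is λ² − (0)λ + (-4) with roots 2 and -2.
Eigenvectors give P = [[-5, 2], [-3, 1]] with P⁻¹ = [[1, -2], [3, -5]], and M = P·diag(2, -2)·P⁻¹.
Then M⁷ = P·diag(128, -128)·P⁻¹ = [[-640, -256], [-384, -128]] · [[1, -2], [3, -5]] = [[-1408, 2560], [-768, 1408]].

[[-1408, 2560], [-768, 1408]]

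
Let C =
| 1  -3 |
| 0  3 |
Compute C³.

[[1, -39], [0, 27]]

C² = [[1, -12], [0, 9]]
C³ = [[1, -39], [0, 27]]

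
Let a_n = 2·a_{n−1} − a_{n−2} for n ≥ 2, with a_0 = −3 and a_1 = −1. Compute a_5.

7

With companion matrix C = [[2, −1], [1, 0]], [a_n, a_{n−1}]ᵀ = C·[a_{n−1}, a_{n−2}]ᵀ, so [a_5, a_4]ᵀ = C⁴·[a_1, a_0]ᵀ.
C⁴ = [[5, −4], [4, −3]], giving [a_5, a_4]ᵀ = [[7], [5]].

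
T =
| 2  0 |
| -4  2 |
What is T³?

[[8, 0], [-48, 8]]

T² = [[4, 0], [-16, 4]]
T³ = [[8, 0], [-48, 8]]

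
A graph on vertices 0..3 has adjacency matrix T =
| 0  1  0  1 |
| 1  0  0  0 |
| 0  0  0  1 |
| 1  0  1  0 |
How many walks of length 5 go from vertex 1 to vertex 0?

The number of length-5 walks from vertex 1 to vertex 0 is entry (1,0) of T⁵, where T is the adjacency matrix.
T² = [[2, 0, 1, 0], [0, 1, 0, 1], [1, 0, 1, 0], [0, 1, 0, 2]]
T³ = [[0, 2, 0, 3], [2, 0, 1, 0], [0, 1, 0, 2], [3, 0, 2, 0]]
T⁴ = [[5, 0, 3, 0], [0, 2, 0, 3], [3, 0, 2, 0], [0, 3, 0, 5]]
T⁵ = [[0, 5, 0, 8], [5, 0, 3, 0], [0, 3, 0, 5], [8, 0, 5, 0]]

5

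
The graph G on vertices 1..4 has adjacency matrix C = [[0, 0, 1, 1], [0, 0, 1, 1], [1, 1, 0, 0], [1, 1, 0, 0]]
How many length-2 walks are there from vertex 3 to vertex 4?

The number of length-2 walks from vertex 3 to vertex 4 is entry (3,4) of C², where C is the adjacency matrix.
C² = [[2, 2, 0, 0], [2, 2, 0, 0], [0, 0, 2, 2], [0, 0, 2, 2]]

2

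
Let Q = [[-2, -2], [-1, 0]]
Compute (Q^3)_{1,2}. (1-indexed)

-12

Q^2 = [[6, 4], [2, 2]]
Q^3 = [[-16, -12], [-6, -4]]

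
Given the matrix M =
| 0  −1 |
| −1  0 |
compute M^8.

[[1, 0], [0, 1]]

M² = I (check: tr M = 0 and det M = −1), so M^8 = I since 8 is even.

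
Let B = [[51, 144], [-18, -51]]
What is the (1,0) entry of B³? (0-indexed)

tr B = 0 and det B = -9, so the characteristic polynomial is λ² − (0)λ + (-9) with roots -3 and 3.
Eigenvectors give P = [[8, 3], [-3, -1]] with P⁻¹ = [[-1, -3], [3, 8]], and B = P·diag(-3, 3)·P⁻¹.
Then B³ = P·diag(-27, 27)·P⁻¹ = [[-216, 81], [81, -27]] · [[-1, -3], [3, 8]] = [[459, 1296], [-162, -459]].

-162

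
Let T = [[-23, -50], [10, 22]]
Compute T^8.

[[31781, 63050], [-12610, -24964]]

tr T = -1 and det T = -6, so the characteristic polynomial is λ² − (-1)λ + (-6) with roots -3 and 2.
Eigenvectors give P = [[5, 2], [-2, -1]] with P⁻¹ = [[1, 2], [-2, -5]], and T = P·diag(-3, 2)·P⁻¹.
Then T^8 = P·diag(6561, 256)·P⁻¹ = [[32805, 512], [-13122, -256]] · [[1, 2], [-2, -5]] = [[31781, 63050], [-12610, -24964]].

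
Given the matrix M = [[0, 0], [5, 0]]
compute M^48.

[[0, 0], [0, 0]]

M is strictly triangular, hence nilpotent: M^2 = 0, so M^48 = 0.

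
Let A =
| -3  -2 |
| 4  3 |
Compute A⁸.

[[1, 0], [0, 1]]

A² = I (check: tr A = 0 and det A = -1), so A⁸ = I since 8 is even.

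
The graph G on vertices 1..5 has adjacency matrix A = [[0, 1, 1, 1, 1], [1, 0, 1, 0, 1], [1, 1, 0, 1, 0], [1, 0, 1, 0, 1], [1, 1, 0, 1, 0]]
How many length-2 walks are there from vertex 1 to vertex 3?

The number of length-2 walks from vertex 1 to vertex 3 is entry (1,3) of A², where A is the adjacency matrix.
A² = [[4, 2, 2, 2, 2], [2, 3, 1, 3, 1], [2, 1, 3, 1, 3], [2, 3, 1, 3, 1], [2, 1, 3, 1, 3]]

2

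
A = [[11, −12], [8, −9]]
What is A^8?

[[19681, −19680], [13120, −13119]]

tr A = 2 and det A = −3, so the characteristic polynomial is λ² − (2)λ + (−3) with roots −1 and 3.
Eigenvectors give P = [[1, 3], [1, 2]] with P⁻¹ = [[−2, 3], [1, −1]], and A = P·diag(−1, 3)·P⁻¹.
Then A^8 = P·diag(1, 6561)·P⁻¹ = [[1, 19683], [1, 13122]] · [[−2, 3], [1, −1]] = [[19681, −19680], [13120, −13119]].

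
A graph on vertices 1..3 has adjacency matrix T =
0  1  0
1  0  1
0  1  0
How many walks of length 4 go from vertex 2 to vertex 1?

0

The number of length-4 walks from vertex 2 to vertex 1 is entry (2,1) of T^4, where T is the adjacency matrix.
T^2 = [[1, 0, 1], [0, 2, 0], [1, 0, 1]]
T^3 = [[0, 2, 0], [2, 0, 2], [0, 2, 0]]
T^4 = [[2, 0, 2], [0, 4, 0], [2, 0, 2]]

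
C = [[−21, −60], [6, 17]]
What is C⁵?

tr C = −4 and det C = 3, so the characteristic polynomial is λ² − (−4)λ + (3) with roots −3 and −1.
Eigenvectors give P = [[−10, −3], [3, 1]] with P⁻¹ = [[−1, −3], [3, 10]], and C = P·diag(−3, −1)·P⁻¹.
Then C⁵ = P·diag(−243, −1)·P⁻¹ = [[2430, 3], [−729, −1]] · [[−1, −3], [3, 10]] = [[−2421, −7260], [726, 2177]].

[[−2421, −7260], [726, 2177]]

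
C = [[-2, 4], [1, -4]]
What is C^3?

[[-40, 128], [32, -104]]

C^2 = [[8, -24], [-6, 20]]
C^3 = [[-40, 128], [32, -104]]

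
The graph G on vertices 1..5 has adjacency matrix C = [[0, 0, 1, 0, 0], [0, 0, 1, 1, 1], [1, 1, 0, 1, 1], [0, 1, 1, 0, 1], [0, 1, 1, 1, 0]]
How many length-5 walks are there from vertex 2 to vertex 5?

65

The number of length-5 walks from vertex 2 to vertex 5 is entry (2,5) of C⁵, where C is the adjacency matrix.
C² = [[1, 1, 0, 1, 1], [1, 3, 2, 2, 2], [0, 2, 4, 2, 2], [1, 2, 2, 3, 2], [1, 2, 2, 2, 3]]
C³ = [[0, 2, 4, 2, 2], [2, 6, 8, 7, 7], [4, 8, 6, 8, 8], [2, 7, 8, 6, 7], [2, 7, 8, 7, 6]]
C⁴ = [[4, 8, 6, 8, 8], [8, 22, 22, 21, 21], [6, 22, 28, 22, 22], [8, 21, 22, 22, 21], [8, 21, 22, 21, 22]]
C⁵ = [[6, 22, 28, 22, 22], [22, 64, 72, 65, 65], [28, 72, 72, 72, 72], [22, 65, 72, 64, 65], [22, 65, 72, 65, 64]]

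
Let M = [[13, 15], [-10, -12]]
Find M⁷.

tr M = 1 and det M = -6, so the characteristic polynomial is λ² − (1)λ + (-6) with roots 3 and -2.
Eigenvectors give P = [[3, -1], [-2, 1]] with P⁻¹ = [[1, 1], [2, 3]], and M = P·diag(3, -2)·P⁻¹.
Then M⁷ = P·diag(2187, -128)·P⁻¹ = [[6561, 128], [-4374, -128]] · [[1, 1], [2, 3]] = [[6817, 6945], [-4630, -4758]].

[[6817, 6945], [-4630, -4758]]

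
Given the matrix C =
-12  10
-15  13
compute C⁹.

tr C = 1 and det C = -6, so the characteristic polynomial is λ² − (1)λ + (-6) with roots -2 and 3.
Eigenvectors give P = [[1, -2], [1, -3]] with P⁻¹ = [[3, -2], [1, -1]], and C = P·diag(-2, 3)·P⁻¹.
Then C⁹ = P·diag(-512, 19683)·P⁻¹ = [[-512, -39366], [-512, -59049]] · [[3, -2], [1, -1]] = [[-40902, 40390], [-60585, 60073]].

[[-40902, 40390], [-60585, 60073]]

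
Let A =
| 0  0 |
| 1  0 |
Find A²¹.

[[0, 0], [0, 0]]

A is strictly triangular, hence nilpotent: A² = 0, so A²¹ = 0.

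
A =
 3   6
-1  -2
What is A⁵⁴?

A² = A (a projection; rank 1, trace 1), so A⁵⁴ = A.

[[3, 6], [-1, -2]]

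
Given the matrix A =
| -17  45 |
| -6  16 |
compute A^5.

tr A = -1 and det A = -2, so the characteristic polynomial is λ² − (-1)λ + (-2) with roots 1 and -2.
Eigenvectors give P = [[-5, 3], [-2, 1]] with P⁻¹ = [[1, -3], [2, -5]], and A = P·diag(1, -2)·P⁻¹.
Then A^5 = P·diag(1, -32)·P⁻¹ = [[-5, -96], [-2, -32]] · [[1, -3], [2, -5]] = [[-197, 495], [-66, 166]].

[[-197, 495], [-66, 166]]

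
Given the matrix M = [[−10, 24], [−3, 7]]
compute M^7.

tr M = −3 and det M = 2, so the characteristic polynomial is λ² − (−3)λ + (2) with roots −1 and −2.
Eigenvectors give P = [[−8, 3], [−3, 1]] with P⁻¹ = [[1, −3], [3, −8]], and M = P·diag(−1, −2)·P⁻¹.
Then M^7 = P·diag(−1, −128)·P⁻¹ = [[8, −384], [3, −128]] · [[1, −3], [3, −8]] = [[−1144, 3048], [−381, 1015]].

[[−1144, 3048], [−381, 1015]]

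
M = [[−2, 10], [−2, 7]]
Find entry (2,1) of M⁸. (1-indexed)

−12610

tr M = 5 and det M = 6, so the characteristic polynomial is λ² − (5)λ + (6) with roots 3 and 2.
Eigenvectors give P = [[2, 5], [1, 2]] with P⁻¹ = [[−2, 5], [1, −2]], and M = P·diag(3, 2)·P⁻¹.
Then M⁸ = P·diag(6561, 256)·P⁻¹ = [[13122, 1280], [6561, 512]] · [[−2, 5], [1, −2]] = [[−24964, 63050], [−12610, 31781]].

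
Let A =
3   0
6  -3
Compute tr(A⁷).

0

tr A = 0 and det A = -9, so the characteristic polynomial is λ² − (0)λ + (-9) with roots 3 and -3.
Eigenvectors give P = [[1, 0], [1, -1]] with P⁻¹ = [[1, 0], [1, -1]], and A = P·diag(3, -3)·P⁻¹.
Then A⁷ = P·diag(2187, -2187)·P⁻¹ = [[2187, 0], [2187, 2187]] · [[1, 0], [1, -1]] = [[2187, 0], [4374, -2187]].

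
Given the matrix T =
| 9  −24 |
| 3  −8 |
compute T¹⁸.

T² = T (a projection; rank 1, trace 1), so T¹⁸ = T.

[[9, −24], [3, −8]]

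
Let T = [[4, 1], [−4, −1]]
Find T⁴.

T² = [[12, 3], [−12, −3]]
T³ = [[36, 9], [−36, −9]]
T⁴ = [[108, 27], [−108, −27]]

[[108, 27], [−108, −27]]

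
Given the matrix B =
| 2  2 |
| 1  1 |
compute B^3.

[[18, 18], [9, 9]]

B^2 = [[6, 6], [3, 3]]
B^3 = [[18, 18], [9, 9]]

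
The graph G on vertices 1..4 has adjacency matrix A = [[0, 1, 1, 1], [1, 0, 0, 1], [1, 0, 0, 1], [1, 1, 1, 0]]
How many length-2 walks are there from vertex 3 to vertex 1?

The number of length-2 walks from vertex 3 to vertex 1 is entry (3,1) of A², where A is the adjacency matrix.
A² = [[3, 1, 1, 2], [1, 2, 2, 1], [1, 2, 2, 1], [2, 1, 1, 3]]

1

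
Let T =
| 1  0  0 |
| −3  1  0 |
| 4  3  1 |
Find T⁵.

T = I + N where N = [[0, 0, 0], [−3, 0, 0], [4, 3, 0]] is strictly lower-triangular, so N³ = 0.
(I + N)⁵ = I + 5·N + 10·N² = [[1, 0, 0], [−15, 1, 0], [−70, 15, 1]].

[[1, 0, 0], [−15, 1, 0], [−70, 15, 1]]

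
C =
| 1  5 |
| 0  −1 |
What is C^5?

C² = I (check: tr C = 0 and det C = −1), so C^5 = C since 5 is odd.

[[1, 5], [0, −1]]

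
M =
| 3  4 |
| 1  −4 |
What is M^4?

M^2 = [[13, −4], [−1, 20]]
M^3 = [[35, 68], [17, −84]]
M^4 = [[173, −132], [−33, 404]]

[[173, −132], [−33, 404]]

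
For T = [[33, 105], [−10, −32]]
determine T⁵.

[[1893, 5775], [−550, −1682]]

tr T = 1 and det T = −6, so the characteristic polynomial is λ² − (1)λ + (−6) with roots 3 and −2.
Eigenvectors give P = [[7, 3], [−2, −1]] with P⁻¹ = [[1, 3], [−2, −7]], and T = P·diag(3, −2)·P⁻¹.
Then T⁵ = P·diag(243, −32)·P⁻¹ = [[1701, −96], [−486, 32]] · [[1, 3], [−2, −7]] = [[1893, 5775], [−550, −1682]].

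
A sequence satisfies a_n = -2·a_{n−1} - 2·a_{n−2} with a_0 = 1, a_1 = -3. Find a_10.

With companion matrix T = [[-2, -2], [1, 0]], [a_n, a_{n−1}]ᵀ = T·[a_{n−1}, a_{n−2}]ᵀ, so [a_10, a_9]ᵀ = T⁹·[a_1, a_0]ᵀ.
T⁹ = [[-32, -32], [16, 0]], giving [a_10, a_9]ᵀ = [[64], [-48]].

64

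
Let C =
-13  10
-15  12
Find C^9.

[[-60073, 40390], [-60585, 40902]]

tr C = -1 and det C = -6, so the characteristic polynomial is λ² − (-1)λ + (-6) with roots 2 and -3.
Eigenvectors give P = [[2, 1], [3, 1]] with P⁻¹ = [[-1, 1], [3, -2]], and C = P·diag(2, -3)·P⁻¹.
Then C^9 = P·diag(512, -19683)·P⁻¹ = [[1024, -19683], [1536, -19683]] · [[-1, 1], [3, -2]] = [[-60073, 40390], [-60585, 40902]].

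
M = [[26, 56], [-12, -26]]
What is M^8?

tr M = 0 and det M = -4, so the characteristic polynomial is λ² − (0)λ + (-4) with roots 2 and -2.
Eigenvectors give P = [[7, 2], [-3, -1]] with P⁻¹ = [[1, 2], [-3, -7]], and M = P·diag(2, -2)·P⁻¹.
Then M^8 = P·diag(256, 256)·P⁻¹ = [[1792, 512], [-768, -256]] · [[1, 2], [-3, -7]] = [[256, 0], [0, 256]].

[[256, 0], [0, 256]]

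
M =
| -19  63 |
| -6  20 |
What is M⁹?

tr M = 1 and det M = -2, so the characteristic polynomial is λ² − (1)λ + (-2) with roots 2 and -1.
Eigenvectors give P = [[3, 7], [1, 2]] with P⁻¹ = [[-2, 7], [1, -3]], and M = P·diag(2, -1)·P⁻¹.
Then M⁹ = P·diag(512, -1)·P⁻¹ = [[1536, -7], [512, -2]] · [[-2, 7], [1, -3]] = [[-3079, 10773], [-1026, 3590]].

[[-3079, 10773], [-1026, 3590]]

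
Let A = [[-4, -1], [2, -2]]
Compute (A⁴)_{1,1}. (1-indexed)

124

A² = [[14, 6], [-12, 2]]
A³ = [[-44, -26], [52, 8]]
A⁴ = [[124, 96], [-192, -68]]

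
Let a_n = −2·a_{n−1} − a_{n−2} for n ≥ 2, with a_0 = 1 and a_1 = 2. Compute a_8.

With companion matrix Q = [[−2, −1], [1, 0]], [a_n, a_{n−1}]ᵀ = Q·[a_{n−1}, a_{n−2}]ᵀ, so [a_8, a_7]ᵀ = Q⁷·[a_1, a_0]ᵀ.
Q⁷ = [[−8, −7], [7, 6]], giving [a_8, a_7]ᵀ = [[−23], [20]].

−23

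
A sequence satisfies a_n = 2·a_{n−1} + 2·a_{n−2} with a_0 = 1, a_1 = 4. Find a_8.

With companion matrix A = [[2, 2], [1, 0]], [a_n, a_{n−1}]ᵀ = A·[a_{n−1}, a_{n−2}]ᵀ, so [a_8, a_7]ᵀ = A⁷·[a_1, a_0]ᵀ.
A⁷ = [[896, 656], [328, 240]], giving [a_8, a_7]ᵀ = [[4240], [1552]].

4240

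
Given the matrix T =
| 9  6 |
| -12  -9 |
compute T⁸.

[[6561, 0], [0, 6561]]

tr T = 0 and det T = -9, so the characteristic polynomial is λ² − (0)λ + (-9) with roots 3 and -3.
Eigenvectors give P = [[-1, -1], [1, 2]] with P⁻¹ = [[-2, -1], [1, 1]], and T = P·diag(3, -3)·P⁻¹.
Then T⁸ = P·diag(6561, 6561)·P⁻¹ = [[-6561, -6561], [6561, 13122]] · [[-2, -1], [1, 1]] = [[6561, 0], [0, 6561]].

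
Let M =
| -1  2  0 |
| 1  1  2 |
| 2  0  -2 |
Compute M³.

[[5, 6, -8], [-5, 11, 10], [18, -8, 0]]

M² = [[3, 0, 4], [4, 3, -2], [-6, 4, 4]]
M³ = [[5, 6, -8], [-5, 11, 10], [18, -8, 0]]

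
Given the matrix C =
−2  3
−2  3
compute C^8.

C² = C (a projection; rank 1, trace 1), so C^8 = C.

[[−2, 3], [−2, 3]]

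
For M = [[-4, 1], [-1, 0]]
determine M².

[[15, -4], [4, -1]]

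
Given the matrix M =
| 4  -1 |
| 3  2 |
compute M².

[[13, -6], [18, 1]]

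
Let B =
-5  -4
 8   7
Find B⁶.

[[-727, -728], [1456, 1457]]

tr B = 2 and det B = -3, so the characteristic polynomial is λ² − (2)λ + (-3) with roots 3 and -1.
Eigenvectors give P = [[1, 1], [-2, -1]] with P⁻¹ = [[-1, -1], [2, 1]], and B = P·diag(3, -1)·P⁻¹.
Then B⁶ = P·diag(729, 1)·P⁻¹ = [[729, 1], [-1458, -1]] · [[-1, -1], [2, 1]] = [[-727, -728], [1456, 1457]].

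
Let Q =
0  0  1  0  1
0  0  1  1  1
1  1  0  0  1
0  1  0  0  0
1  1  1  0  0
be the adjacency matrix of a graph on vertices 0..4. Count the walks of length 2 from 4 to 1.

The number of length-2 walks from vertex 4 to vertex 1 is entry (4,1) of Q², where Q is the adjacency matrix.
Q² = [[2, 2, 1, 0, 1], [2, 3, 1, 0, 1], [1, 1, 3, 1, 2], [0, 0, 1, 1, 1], [1, 1, 2, 1, 3]]

1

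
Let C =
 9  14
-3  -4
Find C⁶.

[[4719, 9310], [-1995, -3926]]

tr C = 5 and det C = 6, so the characteristic polynomial is λ² − (5)λ + (6) with roots 2 and 3.
Eigenvectors give P = [[2, -7], [-1, 3]] with P⁻¹ = [[-3, -7], [-1, -2]], and C = P·diag(2, 3)·P⁻¹.
Then C⁶ = P·diag(64, 729)·P⁻¹ = [[128, -5103], [-64, 2187]] · [[-3, -7], [-1, -2]] = [[4719, 9310], [-1995, -3926]].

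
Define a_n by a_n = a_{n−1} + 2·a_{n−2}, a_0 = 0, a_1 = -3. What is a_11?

-2049

With companion matrix M = [[1, 2], [1, 0]], [a_n, a_{n−1}]ᵀ = M·[a_{n−1}, a_{n−2}]ᵀ, so [a_11, a_10]ᵀ = M¹⁰·[a_1, a_0]ᵀ.
M¹⁰ = [[683, 682], [341, 342]], giving [a_11, a_10]ᵀ = [[-2049], [-1023]].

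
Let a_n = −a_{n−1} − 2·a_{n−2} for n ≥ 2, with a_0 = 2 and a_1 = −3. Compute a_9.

With companion matrix B = [[−1, −2], [1, 0]], [a_n, a_{n−1}]ᵀ = B·[a_{n−1}, a_{n−2}]ᵀ, so [a_9, a_8]ᵀ = B⁸·[a_1, a_0]ᵀ.
B⁸ = [[−17, −6], [3, −14]], giving [a_9, a_8]ᵀ = [[39], [−37]].

39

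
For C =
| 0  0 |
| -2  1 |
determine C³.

C² = [[0, 0], [-2, 1]]
C³ = [[0, 0], [-2, 1]]

[[0, 0], [-2, 1]]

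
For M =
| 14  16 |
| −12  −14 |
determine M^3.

[[56, 64], [−48, −56]]

tr M = 0 and det M = −4, so the characteristic polynomial is λ² − (0)λ + (−4) with roots 2 and −2.
Eigenvectors give P = [[−4, 1], [3, −1]] with P⁻¹ = [[−1, −1], [−3, −4]], and M = P·diag(2, −2)·P⁻¹.
Then M^3 = P·diag(8, −8)·P⁻¹ = [[−32, −8], [24, 8]] · [[−1, −1], [−3, −4]] = [[56, 64], [−48, −56]].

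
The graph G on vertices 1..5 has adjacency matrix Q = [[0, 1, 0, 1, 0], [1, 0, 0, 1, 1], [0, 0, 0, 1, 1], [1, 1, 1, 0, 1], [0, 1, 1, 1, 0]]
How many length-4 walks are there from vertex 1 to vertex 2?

11

The number of length-4 walks from vertex 1 to vertex 2 is entry (1,2) of Q⁴, where Q is the adjacency matrix.
Q² = [[2, 1, 1, 1, 2], [1, 3, 2, 2, 1], [1, 2, 2, 1, 1], [1, 2, 1, 4, 2], [2, 1, 1, 2, 3]]
Q³ = [[2, 5, 3, 6, 3], [5, 4, 3, 7, 7], [3, 3, 2, 6, 5], [6, 7, 6, 6, 7], [3, 7, 5, 7, 4]]
Q⁴ = [[11, 11, 9, 13, 14], [11, 19, 14, 19, 14], [9, 14, 11, 13, 11], [13, 19, 13, 26, 19], [14, 14, 11, 19, 19]]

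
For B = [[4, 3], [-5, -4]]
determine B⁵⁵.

B² = I (check: tr B = 0 and det B = -1), so B⁵⁵ = B since 55 is odd.

[[4, 3], [-5, -4]]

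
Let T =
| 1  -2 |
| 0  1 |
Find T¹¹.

[[1, -22], [0, 1]]

T = I + N where N = [[0, -2], [0, 0]] is strictly upper-triangular, so N² = 0.
(I + N)¹¹ = I + 11·N = [[1, -22], [0, 1]].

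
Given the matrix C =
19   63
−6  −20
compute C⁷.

tr C = −1 and det C = −2, so the characteristic polynomial is λ² − (−1)λ + (−2) with roots −2 and 1.
Eigenvectors give P = [[3, 7], [−1, −2]] with P⁻¹ = [[−2, −7], [1, 3]], and C = P·diag(−2, 1)·P⁻¹.
Then C⁷ = P·diag(−128, 1)·P⁻¹ = [[−384, 7], [128, −2]] · [[−2, −7], [1, 3]] = [[775, 2709], [−258, −902]].

[[775, 2709], [−258, −902]]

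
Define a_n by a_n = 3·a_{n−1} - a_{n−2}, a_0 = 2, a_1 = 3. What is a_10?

15127

With companion matrix C = [[3, -1], [1, 0]], [a_n, a_{n−1}]ᵀ = C·[a_{n−1}, a_{n−2}]ᵀ, so [a_10, a_9]ᵀ = C^9·[a_1, a_0]ᵀ.
C^9 = [[6765, -2584], [2584, -987]], giving [a_10, a_9]ᵀ = [[15127], [5778]].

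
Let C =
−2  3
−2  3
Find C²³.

C² = C (a projection; rank 1, trace 1), so C²³ = C.

[[−2, 3], [−2, 3]]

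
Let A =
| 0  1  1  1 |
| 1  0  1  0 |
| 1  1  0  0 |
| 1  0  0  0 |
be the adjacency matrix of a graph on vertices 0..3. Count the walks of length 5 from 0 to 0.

The number of length-5 walks from vertex 0 to vertex 0 is entry (0,0) of A⁵, where A is the adjacency matrix.
A² = [[3, 1, 1, 0], [1, 2, 1, 1], [1, 1, 2, 1], [0, 1, 1, 1]]
A³ = [[2, 4, 4, 3], [4, 2, 3, 1], [4, 3, 2, 1], [3, 1, 1, 0]]
A⁴ = [[11, 6, 6, 2], [6, 7, 6, 4], [6, 6, 7, 4], [2, 4, 4, 3]]
A⁵ = [[14, 17, 17, 11], [17, 12, 13, 6], [17, 13, 12, 6], [11, 6, 6, 2]]

14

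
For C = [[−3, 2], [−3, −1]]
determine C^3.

C^2 = [[3, −8], [12, −5]]
C^3 = [[15, 14], [−21, 29]]

[[15, 14], [−21, 29]]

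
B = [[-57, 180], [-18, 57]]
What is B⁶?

[[729, 0], [0, 729]]

tr B = 0 and det B = -9, so the characteristic polynomial is λ² − (0)λ + (-9) with roots 3 and -3.
Eigenvectors give P = [[3, 10], [1, 3]] with P⁻¹ = [[-3, 10], [1, -3]], and B = P·diag(3, -3)·P⁻¹.
Then B⁶ = P·diag(729, 729)·P⁻¹ = [[2187, 7290], [729, 2187]] · [[-3, 10], [1, -3]] = [[729, 0], [0, 729]].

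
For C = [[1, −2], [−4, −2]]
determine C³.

[[1, −22], [−44, −32]]

C² = [[9, 2], [4, 12]]
C³ = [[1, −22], [−44, −32]]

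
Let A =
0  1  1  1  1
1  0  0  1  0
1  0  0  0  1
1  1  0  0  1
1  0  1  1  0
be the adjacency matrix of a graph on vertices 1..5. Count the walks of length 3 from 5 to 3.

5

The number of length-3 walks from vertex 5 to vertex 3 is entry (5,3) of A³, where A is the adjacency matrix.
A² = [[4, 1, 1, 2, 2], [1, 2, 1, 1, 2], [1, 1, 2, 2, 1], [2, 1, 2, 3, 1], [2, 2, 1, 1, 3]]
A³ = [[6, 6, 6, 7, 7], [6, 2, 3, 5, 3], [6, 3, 2, 3, 5], [7, 5, 3, 4, 7], [7, 3, 5, 7, 4]]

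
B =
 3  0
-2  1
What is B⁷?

tr B = 4 and det B = 3, so the characteristic polynomial is λ² − (4)λ + (3) with roots 3 and 1.
Eigenvectors give P = [[-1, 0], [1, 1]] with P⁻¹ = [[-1, 0], [1, 1]], and B = P·diag(3, 1)·P⁻¹.
Then B⁷ = P·diag(2187, 1)·P⁻¹ = [[-2187, 0], [2187, 1]] · [[-1, 0], [1, 1]] = [[2187, 0], [-2186, 1]].

[[2187, 0], [-2186, 1]]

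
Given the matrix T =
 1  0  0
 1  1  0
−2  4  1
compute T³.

T = I + N where N = [[0, 0, 0], [1, 0, 0], [−2, 4, 0]] is strictly lower-triangular, so N³ = 0.
(I + N)³ = I + 3·N + 3·N² = [[1, 0, 0], [3, 1, 0], [6, 12, 1]].

[[1, 0, 0], [3, 1, 0], [6, 12, 1]]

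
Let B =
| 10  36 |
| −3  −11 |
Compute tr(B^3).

−7

tr B = −1 and det B = −2, so the characteristic polynomial is λ² − (−1)λ + (−2) with roots −2 and 1.
Eigenvectors give P = [[3, −4], [−1, 1]] with P⁻¹ = [[−1, −4], [−1, −3]], and B = P·diag(−2, 1)·P⁻¹.
Then B^3 = P·diag(−8, 1)·P⁻¹ = [[−24, −4], [8, 1]] · [[−1, −4], [−1, −3]] = [[28, 108], [−9, −35]].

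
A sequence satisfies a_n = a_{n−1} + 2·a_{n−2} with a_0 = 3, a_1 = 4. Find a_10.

2390

With companion matrix M = [[1, 2], [1, 0]], [a_n, a_{n−1}]ᵀ = M·[a_{n−1}, a_{n−2}]ᵀ, so [a_10, a_9]ᵀ = M⁹·[a_1, a_0]ᵀ.
M⁹ = [[341, 342], [171, 170]], giving [a_10, a_9]ᵀ = [[2390], [1194]].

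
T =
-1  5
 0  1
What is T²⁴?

T² = I (check: tr T = 0 and det T = -1), so T²⁴ = I since 24 is even.

[[1, 0], [0, 1]]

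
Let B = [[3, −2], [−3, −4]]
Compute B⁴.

[[231, 74], [111, 490]]

B² = [[15, 2], [3, 22]]
B³ = [[39, −38], [−57, −94]]
B⁴ = [[231, 74], [111, 490]]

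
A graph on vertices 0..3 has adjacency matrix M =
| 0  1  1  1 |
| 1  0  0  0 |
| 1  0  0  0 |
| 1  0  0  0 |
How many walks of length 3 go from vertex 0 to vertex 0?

The number of length-3 walks from vertex 0 to vertex 0 is entry (0,0) of M^3, where M is the adjacency matrix.
M^2 = [[3, 0, 0, 0], [0, 1, 1, 1], [0, 1, 1, 1], [0, 1, 1, 1]]
M^3 = [[0, 3, 3, 3], [3, 0, 0, 0], [3, 0, 0, 0], [3, 0, 0, 0]]

0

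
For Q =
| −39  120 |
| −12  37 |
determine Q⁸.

tr Q = −2 and det Q = −3, so the characteristic polynomial is λ² − (−2)λ + (−3) with roots 1 and −3.
Eigenvectors give P = [[−3, 10], [−1, 3]] with P⁻¹ = [[3, −10], [1, −3]], and Q = P·diag(1, −3)·P⁻¹.
Then Q⁸ = P·diag(1, 6561)·P⁻¹ = [[−3, 65610], [−1, 19683]] · [[3, −10], [1, −3]] = [[65601, −196800], [19680, −59039]].

[[65601, −196800], [19680, −59039]]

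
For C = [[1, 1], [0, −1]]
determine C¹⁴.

C² = I (check: tr C = 0 and det C = −1), so C¹⁴ = I since 14 is even.

[[1, 0], [0, 1]]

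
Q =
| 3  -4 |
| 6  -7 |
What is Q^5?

[[483, -484], [726, -727]]

tr Q = -4 and det Q = 3, so the characteristic polynomial is λ² − (-4)λ + (3) with roots -1 and -3.
Eigenvectors give P = [[1, -2], [1, -3]] with P⁻¹ = [[3, -2], [1, -1]], and Q = P·diag(-1, -3)·P⁻¹.
Then Q^5 = P·diag(-1, -243)·P⁻¹ = [[-1, 486], [-1, 729]] · [[3, -2], [1, -1]] = [[483, -484], [726, -727]].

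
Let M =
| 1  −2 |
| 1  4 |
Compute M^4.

tr M = 5 and det M = 6, so the characteristic polynomial is λ² − (5)λ + (6) with roots 2 and 3.
Eigenvectors give P = [[−2, 1], [1, −1]] with P⁻¹ = [[−1, −1], [−1, −2]], and M = P·diag(2, 3)·P⁻¹.
Then M^4 = P·diag(16, 81)·P⁻¹ = [[−32, 81], [16, −81]] · [[−1, −1], [−1, −2]] = [[−49, −130], [65, 146]].

[[−49, −130], [65, 146]]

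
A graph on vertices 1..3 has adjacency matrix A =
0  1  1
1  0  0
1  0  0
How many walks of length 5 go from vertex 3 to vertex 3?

The number of length-5 walks from vertex 3 to vertex 3 is entry (3,3) of A⁵, where A is the adjacency matrix.
A² = [[2, 0, 0], [0, 1, 1], [0, 1, 1]]
A³ = [[0, 2, 2], [2, 0, 0], [2, 0, 0]]
A⁴ = [[4, 0, 0], [0, 2, 2], [0, 2, 2]]
A⁵ = [[0, 4, 4], [4, 0, 0], [4, 0, 0]]

0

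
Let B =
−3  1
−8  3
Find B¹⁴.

B² = I (check: tr B = 0 and det B = −1), so B¹⁴ = I since 14 is even.

[[1, 0], [0, 1]]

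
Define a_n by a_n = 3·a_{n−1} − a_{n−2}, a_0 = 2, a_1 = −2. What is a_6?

−398

With companion matrix T = [[3, −1], [1, 0]], [a_n, a_{n−1}]ᵀ = T·[a_{n−1}, a_{n−2}]ᵀ, so [a_6, a_5]ᵀ = T⁵·[a_1, a_0]ᵀ.
T⁵ = [[144, −55], [55, −21]], giving [a_6, a_5]ᵀ = [[−398], [−152]].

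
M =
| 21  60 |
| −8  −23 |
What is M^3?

tr M = −2 and det M = −3, so the characteristic polynomial is λ² − (−2)λ + (−3) with roots 1 and −3.
Eigenvectors give P = [[3, −5], [−1, 2]] with P⁻¹ = [[2, 5], [1, 3]], and M = P·diag(1, −3)·P⁻¹.
Then M^3 = P·diag(1, −27)·P⁻¹ = [[3, 135], [−1, −54]] · [[2, 5], [1, 3]] = [[141, 420], [−56, −167]].

[[141, 420], [−56, −167]]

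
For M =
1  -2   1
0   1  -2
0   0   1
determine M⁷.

M = I + N where N = [[0, -2, 1], [0, 0, -2], [0, 0, 0]] is strictly upper-triangular, so N³ = 0.
(I + N)⁷ = I + 7·N + 21·N² = [[1, -14, 91], [0, 1, -14], [0, 0, 1]].

[[1, -14, 91], [0, 1, -14], [0, 0, 1]]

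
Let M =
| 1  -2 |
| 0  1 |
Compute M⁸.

[[1, -16], [0, 1]]

M = I + N where N = [[0, -2], [0, 0]] is strictly upper-triangular, so N² = 0.
(I + N)⁸ = I + 8·N = [[1, -16], [0, 1]].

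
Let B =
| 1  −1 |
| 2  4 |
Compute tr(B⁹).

tr B = 5 and det B = 6, so the characteristic polynomial is λ² − (5)λ + (6) with roots 2 and 3.
Eigenvectors give P = [[−1, −1], [1, 2]] with P⁻¹ = [[−2, −1], [1, 1]], and B = P·diag(2, 3)·P⁻¹.
Then B⁹ = P·diag(512, 19683)·P⁻¹ = [[−512, −19683], [512, 39366]] · [[−2, −1], [1, 1]] = [[−18659, −19171], [38342, 38854]].

20195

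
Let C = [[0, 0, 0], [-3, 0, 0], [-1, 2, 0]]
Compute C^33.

[[0, 0, 0], [0, 0, 0], [0, 0, 0]]

C is strictly triangular, hence nilpotent: C^3 = 0, so C^33 = 0.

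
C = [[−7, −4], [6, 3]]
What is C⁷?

[[−6559, −4372], [6558, 4371]]

tr C = −4 and det C = 3, so the characteristic polynomial is λ² − (−4)λ + (3) with roots −1 and −3.
Eigenvectors give P = [[−2, −1], [3, 1]] with P⁻¹ = [[1, 1], [−3, −2]], and C = P·diag(−1, −3)·P⁻¹.
Then C⁷ = P·diag(−1, −2187)·P⁻¹ = [[2, 2187], [−3, −2187]] · [[1, 1], [−3, −2]] = [[−6559, −4372], [6558, 4371]].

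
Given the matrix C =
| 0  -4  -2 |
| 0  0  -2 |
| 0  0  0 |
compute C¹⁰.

[[0, 0, 0], [0, 0, 0], [0, 0, 0]]

C is strictly triangular, hence nilpotent: C³ = 0, so C¹⁰ = 0.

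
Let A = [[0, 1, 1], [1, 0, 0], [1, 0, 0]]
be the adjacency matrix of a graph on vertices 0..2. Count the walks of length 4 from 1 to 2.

The number of length-4 walks from vertex 1 to vertex 2 is entry (1,2) of A⁴, where A is the adjacency matrix.
A² = [[2, 0, 0], [0, 1, 1], [0, 1, 1]]
A³ = [[0, 2, 2], [2, 0, 0], [2, 0, 0]]
A⁴ = [[4, 0, 0], [0, 2, 2], [0, 2, 2]]

2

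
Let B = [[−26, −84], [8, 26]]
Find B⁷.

[[−1664, −5376], [512, 1664]]

tr B = 0 and det B = −4, so the characteristic polynomial is λ² − (0)λ + (−4) with roots 2 and −2.
Eigenvectors give P = [[−3, 7], [1, −2]] with P⁻¹ = [[2, 7], [1, 3]], and B = P·diag(2, −2)·P⁻¹.
Then B⁷ = P·diag(128, −128)·P⁻¹ = [[−384, −896], [128, 256]] · [[2, 7], [1, 3]] = [[−1664, −5376], [512, 1664]].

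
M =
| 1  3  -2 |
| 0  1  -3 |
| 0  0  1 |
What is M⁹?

[[1, 27, -342], [0, 1, -27], [0, 0, 1]]

M = I + N where N = [[0, 3, -2], [0, 0, -3], [0, 0, 0]] is strictly upper-triangular, so N³ = 0.
(I + N)⁹ = I + 9·N + 36·N² = [[1, 27, -342], [0, 1, -27], [0, 0, 1]].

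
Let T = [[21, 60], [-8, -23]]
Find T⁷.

tr T = -2 and det T = -3, so the characteristic polynomial is λ² − (-2)λ + (-3) with roots -3 and 1.
Eigenvectors give P = [[-5, -3], [2, 1]] with P⁻¹ = [[1, 3], [-2, -5]], and T = P·diag(-3, 1)·P⁻¹.
Then T⁷ = P·diag(-2187, 1)·P⁻¹ = [[10935, -3], [-4374, 1]] · [[1, 3], [-2, -5]] = [[10941, 32820], [-4376, -13127]].

[[10941, 32820], [-4376, -13127]]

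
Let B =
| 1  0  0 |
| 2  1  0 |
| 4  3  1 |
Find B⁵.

[[1, 0, 0], [10, 1, 0], [80, 15, 1]]

B = I + N where N = [[0, 0, 0], [2, 0, 0], [4, 3, 0]] is strictly lower-triangular, so N³ = 0.
(I + N)⁵ = I + 5·N + 10·N² = [[1, 0, 0], [10, 1, 0], [80, 15, 1]].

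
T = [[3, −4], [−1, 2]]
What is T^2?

[[13, −20], [−5, 8]]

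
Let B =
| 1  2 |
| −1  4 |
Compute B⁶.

tr B = 5 and det B = 6, so the characteristic polynomial is λ² − (5)λ + (6) with roots 2 and 3.
Eigenvectors give P = [[2, 1], [1, 1]] with P⁻¹ = [[1, −1], [−1, 2]], and B = P·diag(2, 3)·P⁻¹.
Then B⁶ = P·diag(64, 729)·P⁻¹ = [[128, 729], [64, 729]] · [[1, −1], [−1, 2]] = [[−601, 1330], [−665, 1394]].

[[−601, 1330], [−665, 1394]]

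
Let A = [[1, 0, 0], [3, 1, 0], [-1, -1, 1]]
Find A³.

A = I + N where N = [[0, 0, 0], [3, 0, 0], [-1, -1, 0]] is strictly lower-triangular, so N³ = 0.
(I + N)³ = I + 3·N + 3·N² = [[1, 0, 0], [9, 1, 0], [-12, -3, 1]].

[[1, 0, 0], [9, 1, 0], [-12, -3, 1]]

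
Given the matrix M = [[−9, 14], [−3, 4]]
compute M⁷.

tr M = −5 and det M = 6, so the characteristic polynomial is λ² − (−5)λ + (6) with roots −2 and −3.
Eigenvectors give P = [[2, 7], [1, 3]] with P⁻¹ = [[−3, 7], [1, −2]], and M = P·diag(−2, −3)·P⁻¹.
Then M⁷ = P·diag(−128, −2187)·P⁻¹ = [[−256, −15309], [−128, −6561]] · [[−3, 7], [1, −2]] = [[−14541, 28826], [−6177, 12226]].

[[−14541, 28826], [−6177, 12226]]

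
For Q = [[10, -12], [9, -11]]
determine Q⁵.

[[100, -132], [99, -131]]

tr Q = -1 and det Q = -2, so the characteristic polynomial is λ² − (-1)λ + (-2) with roots 1 and -2.
Eigenvectors give P = [[-4, -1], [-3, -1]] with P⁻¹ = [[-1, 1], [3, -4]], and Q = P·diag(1, -2)·P⁻¹.
Then Q⁵ = P·diag(1, -32)·P⁻¹ = [[-4, 32], [-3, 32]] · [[-1, 1], [3, -4]] = [[100, -132], [99, -131]].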